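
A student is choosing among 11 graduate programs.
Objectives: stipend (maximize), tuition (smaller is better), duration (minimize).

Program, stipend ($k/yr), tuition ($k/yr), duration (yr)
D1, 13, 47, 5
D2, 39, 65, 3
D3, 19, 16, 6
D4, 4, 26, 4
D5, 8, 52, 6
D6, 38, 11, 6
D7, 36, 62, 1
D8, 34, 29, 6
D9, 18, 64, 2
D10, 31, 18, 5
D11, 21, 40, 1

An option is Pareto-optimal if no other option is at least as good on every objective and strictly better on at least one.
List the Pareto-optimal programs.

D1: dominated by D10 (stipend 31≥13, tuition 18≤47, duration 5≤5).
D2: not dominated (best stipend).
D3: dominated by D6 (stipend 38≥19, tuition 11≤16, duration 6≤6).
D4: not dominated.
D5: dominated by D1 (stipend 13≥8, tuition 47≤52, duration 5≤6).
D6: not dominated (best tuition).
D7: not dominated.
D8: dominated by D6 (stipend 38≥34, tuition 11≤29, duration 6≤6).
D9: dominated by D7 (stipend 36≥18, tuition 62≤64, duration 1≤2).
D10: not dominated.
D11: not dominated.

D2, D4, D6, D7, D10, D11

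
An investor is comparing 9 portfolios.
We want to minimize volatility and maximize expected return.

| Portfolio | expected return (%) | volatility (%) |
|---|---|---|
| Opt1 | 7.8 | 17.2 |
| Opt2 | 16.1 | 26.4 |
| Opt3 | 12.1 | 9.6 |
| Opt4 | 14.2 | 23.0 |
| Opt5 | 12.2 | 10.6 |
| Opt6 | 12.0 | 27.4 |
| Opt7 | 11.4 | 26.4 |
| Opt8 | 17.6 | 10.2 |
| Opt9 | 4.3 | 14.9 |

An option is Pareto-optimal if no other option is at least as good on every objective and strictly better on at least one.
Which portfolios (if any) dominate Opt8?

Opt1: worse on expected return (7.8 vs 17.6).
Opt2: worse on expected return (16.1 vs 17.6).
Opt3: worse on expected return (12.1 vs 17.6).
Opt4: worse on expected return (14.2 vs 17.6).
Opt5: worse on expected return (12.2 vs 17.6).
Opt6: worse on expected return (12.0 vs 17.6).
Opt7: worse on expected return (11.4 vs 17.6).
Opt9: worse on expected return (4.3 vs 17.6).
No option dominates Opt8.

none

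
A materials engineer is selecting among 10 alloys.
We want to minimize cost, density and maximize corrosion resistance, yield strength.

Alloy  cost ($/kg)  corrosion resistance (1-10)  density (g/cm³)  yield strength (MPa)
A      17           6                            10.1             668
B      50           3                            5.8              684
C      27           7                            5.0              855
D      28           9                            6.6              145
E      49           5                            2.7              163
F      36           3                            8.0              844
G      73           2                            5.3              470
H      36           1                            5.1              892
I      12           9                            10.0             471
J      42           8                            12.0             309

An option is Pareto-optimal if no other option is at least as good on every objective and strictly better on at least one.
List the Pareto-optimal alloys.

A: not dominated.
B: dominated by C (cost 27≤50, corrosion resistance 7≥3, density 5.0≤5.8, yield strength 855≥684).
C: not dominated.
D: not dominated.
E: not dominated (best density).
F: dominated by C (cost 27≤36, corrosion resistance 7≥3, density 5.0≤8.0, yield strength 855≥844).
G: dominated by C (cost 27≤73, corrosion resistance 7≥2, density 5.0≤5.3, yield strength 855≥470).
H: not dominated (best yield strength).
I: not dominated (best cost).
J: dominated by I (cost 12≤42, corrosion resistance 9≥8, density 10.0≤12.0, yield strength 471≥309).

A, C, D, E, H, I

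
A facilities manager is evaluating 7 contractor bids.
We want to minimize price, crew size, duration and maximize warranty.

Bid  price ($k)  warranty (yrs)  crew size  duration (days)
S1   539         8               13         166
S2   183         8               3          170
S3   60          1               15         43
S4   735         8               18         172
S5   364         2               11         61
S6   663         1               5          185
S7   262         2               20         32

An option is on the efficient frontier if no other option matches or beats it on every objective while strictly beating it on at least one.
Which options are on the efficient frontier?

S1, S2, S3, S5, S7

S1: not dominated.
S2: not dominated (best crew size).
S3: not dominated (best price).
S4: dominated by S1 (price 539≤735, warranty 8≥8, crew size 13≤18, duration 166≤172).
S5: not dominated.
S6: dominated by S2 (price 183≤663, warranty 8≥1, crew size 3≤5, duration 170≤185).
S7: not dominated (best duration).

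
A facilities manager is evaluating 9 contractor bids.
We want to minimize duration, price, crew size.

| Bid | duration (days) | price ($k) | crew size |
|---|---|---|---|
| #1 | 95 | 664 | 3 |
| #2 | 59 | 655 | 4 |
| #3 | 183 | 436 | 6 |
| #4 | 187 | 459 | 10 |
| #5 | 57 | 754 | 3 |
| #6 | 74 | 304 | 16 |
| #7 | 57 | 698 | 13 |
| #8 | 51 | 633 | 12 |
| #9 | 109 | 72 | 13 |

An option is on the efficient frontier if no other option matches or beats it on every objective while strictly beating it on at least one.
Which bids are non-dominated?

#1: not dominated.
#2: not dominated.
#3: not dominated.
#4: dominated by #3 (duration 183≤187, price 436≤459, crew size 6≤10).
#5: not dominated.
#6: not dominated.
#7: dominated by #8 (duration 51≤57, price 633≤698, crew size 12≤13).
#8: not dominated (best duration).
#9: not dominated (best price).

#1, #2, #3, #5, #6, #8, #9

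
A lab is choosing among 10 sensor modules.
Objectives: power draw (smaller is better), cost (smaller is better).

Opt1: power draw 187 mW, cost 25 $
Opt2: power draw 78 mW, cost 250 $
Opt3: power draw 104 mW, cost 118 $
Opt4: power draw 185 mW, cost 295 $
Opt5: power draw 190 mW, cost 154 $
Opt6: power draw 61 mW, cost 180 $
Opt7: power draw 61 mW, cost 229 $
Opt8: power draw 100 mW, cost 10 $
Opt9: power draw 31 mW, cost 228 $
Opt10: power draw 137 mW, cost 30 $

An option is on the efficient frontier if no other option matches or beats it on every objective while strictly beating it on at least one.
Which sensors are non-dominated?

Opt6, Opt8, Opt9

Opt1: dominated by Opt8 (power draw 100≤187, cost 10≤25).
Opt2: dominated by Opt6 (power draw 61≤78, cost 180≤250).
Opt3: dominated by Opt8 (power draw 100≤104, cost 10≤118).
Opt4: dominated by Opt2 (power draw 78≤185, cost 250≤295).
Opt5: dominated by Opt1 (power draw 187≤190, cost 25≤154).
Opt6: not dominated.
Opt7: dominated by Opt6 (power draw 61≤61, cost 180≤229).
Opt8: not dominated (best cost).
Opt9: not dominated (best power draw).
Opt10: dominated by Opt8 (power draw 100≤137, cost 10≤30).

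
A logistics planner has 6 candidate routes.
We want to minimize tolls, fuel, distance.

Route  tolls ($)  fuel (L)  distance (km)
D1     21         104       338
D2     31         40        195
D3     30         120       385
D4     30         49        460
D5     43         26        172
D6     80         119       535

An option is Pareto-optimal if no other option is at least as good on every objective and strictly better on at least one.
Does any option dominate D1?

No

D2: worse on tolls (31 vs 21).
D3: worse on tolls (30 vs 21).
D4: worse on tolls (30 vs 21).
D5: worse on tolls (43 vs 21).
D6: worse on tolls (80 vs 21).
No option is at least as good as D1 on every objective and strictly better on one.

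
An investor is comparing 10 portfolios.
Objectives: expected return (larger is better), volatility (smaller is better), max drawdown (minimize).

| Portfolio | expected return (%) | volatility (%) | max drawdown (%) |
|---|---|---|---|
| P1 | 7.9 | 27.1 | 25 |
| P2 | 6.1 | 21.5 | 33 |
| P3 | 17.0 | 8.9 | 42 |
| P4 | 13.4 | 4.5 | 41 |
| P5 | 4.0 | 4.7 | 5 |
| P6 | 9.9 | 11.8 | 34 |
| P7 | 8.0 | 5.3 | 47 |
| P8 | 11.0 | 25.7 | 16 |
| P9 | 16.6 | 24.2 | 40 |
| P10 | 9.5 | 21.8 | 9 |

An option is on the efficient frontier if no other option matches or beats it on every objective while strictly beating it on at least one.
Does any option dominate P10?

No

P1: worse on expected return (7.9 vs 9.5).
P2: worse on expected return (6.1 vs 9.5).
P3: worse on max drawdown (42 vs 9).
P4: worse on max drawdown (41 vs 9).
P5: worse on expected return (4.0 vs 9.5).
P6: worse on max drawdown (34 vs 9).
P7: worse on expected return (8.0 vs 9.5).
P8: worse on volatility (25.7 vs 21.8).
P9: worse on volatility (24.2 vs 21.8).
No option is at least as good as P10 on every objective and strictly better on one.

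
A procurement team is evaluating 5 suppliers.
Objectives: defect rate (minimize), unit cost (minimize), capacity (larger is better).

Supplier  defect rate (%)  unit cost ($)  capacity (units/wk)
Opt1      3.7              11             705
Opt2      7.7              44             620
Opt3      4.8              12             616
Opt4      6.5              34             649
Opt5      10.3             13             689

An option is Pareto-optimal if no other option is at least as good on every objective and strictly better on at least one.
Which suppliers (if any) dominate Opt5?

Opt1

Opt1: defect rate 3.7≤10.3, unit cost 11≤13, capacity 705≥689 — dominates Opt5.
Others (Opt2, Opt3, Opt4) are each worse than Opt5 on at least one objective.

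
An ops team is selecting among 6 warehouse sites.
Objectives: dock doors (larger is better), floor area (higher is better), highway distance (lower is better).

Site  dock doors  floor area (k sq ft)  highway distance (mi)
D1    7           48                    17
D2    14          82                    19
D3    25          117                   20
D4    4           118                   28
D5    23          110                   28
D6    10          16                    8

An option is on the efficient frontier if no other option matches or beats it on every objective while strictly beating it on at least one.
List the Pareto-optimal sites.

D1: not dominated.
D2: not dominated.
D3: not dominated (best dock doors).
D4: not dominated (best floor area).
D5: dominated by D3 (dock doors 25≥23, floor area 117≥110, highway distance 20≤28).
D6: not dominated (best highway distance).

D1, D2, D3, D4, D6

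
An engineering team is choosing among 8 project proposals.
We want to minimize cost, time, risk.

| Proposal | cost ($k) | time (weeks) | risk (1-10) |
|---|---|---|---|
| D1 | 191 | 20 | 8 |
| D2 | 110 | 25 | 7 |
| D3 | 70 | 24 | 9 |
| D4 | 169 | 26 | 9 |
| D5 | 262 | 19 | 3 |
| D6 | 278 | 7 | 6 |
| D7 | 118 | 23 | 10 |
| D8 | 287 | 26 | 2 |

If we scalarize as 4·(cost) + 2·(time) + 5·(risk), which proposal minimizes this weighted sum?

D3

D1: 4·191 + 2·20 + 5·8 = 844
D2: 4·110 + 2·25 + 5·7 = 525
D3: 4·70 + 2·24 + 5·9 = 373
D4: 4·169 + 2·26 + 5·9 = 773
D5: 4·262 + 2·19 + 5·3 = 1101
D6: 4·278 + 2·7 + 5·6 = 1156
D7: 4·118 + 2·23 + 5·10 = 568
D8: 4·287 + 2·26 + 5·2 = 1210
Lowest: D3 at 373.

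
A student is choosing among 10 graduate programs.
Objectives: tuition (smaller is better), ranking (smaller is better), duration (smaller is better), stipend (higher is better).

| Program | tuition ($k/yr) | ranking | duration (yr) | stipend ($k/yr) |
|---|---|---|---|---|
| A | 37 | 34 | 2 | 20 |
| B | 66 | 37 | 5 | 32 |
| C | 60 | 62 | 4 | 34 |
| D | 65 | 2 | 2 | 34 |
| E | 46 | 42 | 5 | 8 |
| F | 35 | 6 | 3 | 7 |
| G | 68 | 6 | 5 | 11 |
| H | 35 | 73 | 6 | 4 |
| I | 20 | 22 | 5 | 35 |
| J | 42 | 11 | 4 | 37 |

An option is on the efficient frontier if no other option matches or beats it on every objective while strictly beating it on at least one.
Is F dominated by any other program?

No

A: worse on tuition (37 vs 35).
B: worse on tuition (66 vs 35).
C: worse on tuition (60 vs 35).
D: worse on tuition (65 vs 35).
E: worse on tuition (46 vs 35).
G: worse on tuition (68 vs 35).
H: worse on ranking (73 vs 6).
I: worse on ranking (22 vs 6).
J: worse on tuition (42 vs 35).
No option is at least as good as F on every objective and strictly better on one.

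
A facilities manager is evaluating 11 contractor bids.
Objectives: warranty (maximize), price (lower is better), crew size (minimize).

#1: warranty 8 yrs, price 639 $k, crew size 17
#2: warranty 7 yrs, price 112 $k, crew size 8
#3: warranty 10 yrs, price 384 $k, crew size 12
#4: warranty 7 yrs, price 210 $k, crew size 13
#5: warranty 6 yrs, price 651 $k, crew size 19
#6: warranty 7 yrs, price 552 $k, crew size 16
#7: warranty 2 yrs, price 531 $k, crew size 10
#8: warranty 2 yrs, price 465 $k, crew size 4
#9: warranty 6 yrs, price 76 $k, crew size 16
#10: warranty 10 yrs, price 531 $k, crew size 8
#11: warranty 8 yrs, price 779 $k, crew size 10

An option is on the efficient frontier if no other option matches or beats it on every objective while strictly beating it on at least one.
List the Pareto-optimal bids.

#2, #3, #8, #9, #10

#1: dominated by #3 (warranty 10≥8, price 384≤639, crew size 12≤17).
#2: not dominated.
#3: not dominated.
#4: dominated by #2 (warranty 7≥7, price 112≤210, crew size 8≤13).
#5: dominated by #1 (warranty 8≥6, price 639≤651, crew size 17≤19).
#6: dominated by #2 (warranty 7≥7, price 112≤552, crew size 8≤16).
#7: dominated by #2 (warranty 7≥2, price 112≤531, crew size 8≤10).
#8: not dominated (best crew size).
#9: not dominated (best price).
#10: not dominated.
#11: dominated by #10 (warranty 10≥8, price 531≤779, crew size 8≤10).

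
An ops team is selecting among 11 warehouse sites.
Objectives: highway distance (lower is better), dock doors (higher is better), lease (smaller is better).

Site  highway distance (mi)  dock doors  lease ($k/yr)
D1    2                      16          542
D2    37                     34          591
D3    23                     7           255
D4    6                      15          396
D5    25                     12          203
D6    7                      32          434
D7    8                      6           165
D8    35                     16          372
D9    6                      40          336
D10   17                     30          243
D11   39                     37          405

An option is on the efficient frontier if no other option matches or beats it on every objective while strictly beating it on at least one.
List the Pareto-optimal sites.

D1, D5, D7, D9, D10

D1: not dominated (best highway distance).
D2: dominated by D9 (highway distance 6≤37, dock doors 40≥34, lease 336≤591).
D3: dominated by D10 (highway distance 17≤23, dock doors 30≥7, lease 243≤255).
D4: dominated by D9 (highway distance 6≤6, dock doors 40≥15, lease 336≤396).
D5: not dominated.
D6: dominated by D9 (highway distance 6≤7, dock doors 40≥32, lease 336≤434).
D7: not dominated (best lease).
D8: dominated by D9 (highway distance 6≤35, dock doors 40≥16, lease 336≤372).
D9: not dominated (best dock doors).
D10: not dominated.
D11: dominated by D9 (highway distance 6≤39, dock doors 40≥37, lease 336≤405).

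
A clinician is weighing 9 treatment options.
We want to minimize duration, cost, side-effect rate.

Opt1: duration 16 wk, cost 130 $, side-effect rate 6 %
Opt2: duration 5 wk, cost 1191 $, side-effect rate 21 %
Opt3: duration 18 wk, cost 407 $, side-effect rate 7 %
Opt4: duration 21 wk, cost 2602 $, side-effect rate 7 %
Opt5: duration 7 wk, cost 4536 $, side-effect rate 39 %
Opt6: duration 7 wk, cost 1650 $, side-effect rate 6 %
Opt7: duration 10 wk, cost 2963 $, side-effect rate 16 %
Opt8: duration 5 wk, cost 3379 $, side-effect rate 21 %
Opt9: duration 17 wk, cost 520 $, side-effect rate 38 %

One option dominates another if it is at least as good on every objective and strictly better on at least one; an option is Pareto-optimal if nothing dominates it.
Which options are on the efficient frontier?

Opt1: not dominated (best cost).
Opt2: not dominated.
Opt3: dominated by Opt1 (duration 16≤18, cost 130≤407, side-effect rate 6≤7).
Opt4: dominated by Opt1 (duration 16≤21, cost 130≤2602, side-effect rate 6≤7).
Opt5: dominated by Opt2 (duration 5≤7, cost 1191≤4536, side-effect rate 21≤39).
Opt6: not dominated.
Opt7: dominated by Opt6 (duration 7≤10, cost 1650≤2963, side-effect rate 6≤16).
Opt8: dominated by Opt2 (duration 5≤5, cost 1191≤3379, side-effect rate 21≤21).
Opt9: dominated by Opt1 (duration 16≤17, cost 130≤520, side-effect rate 6≤38).

Opt1, Opt2, Opt6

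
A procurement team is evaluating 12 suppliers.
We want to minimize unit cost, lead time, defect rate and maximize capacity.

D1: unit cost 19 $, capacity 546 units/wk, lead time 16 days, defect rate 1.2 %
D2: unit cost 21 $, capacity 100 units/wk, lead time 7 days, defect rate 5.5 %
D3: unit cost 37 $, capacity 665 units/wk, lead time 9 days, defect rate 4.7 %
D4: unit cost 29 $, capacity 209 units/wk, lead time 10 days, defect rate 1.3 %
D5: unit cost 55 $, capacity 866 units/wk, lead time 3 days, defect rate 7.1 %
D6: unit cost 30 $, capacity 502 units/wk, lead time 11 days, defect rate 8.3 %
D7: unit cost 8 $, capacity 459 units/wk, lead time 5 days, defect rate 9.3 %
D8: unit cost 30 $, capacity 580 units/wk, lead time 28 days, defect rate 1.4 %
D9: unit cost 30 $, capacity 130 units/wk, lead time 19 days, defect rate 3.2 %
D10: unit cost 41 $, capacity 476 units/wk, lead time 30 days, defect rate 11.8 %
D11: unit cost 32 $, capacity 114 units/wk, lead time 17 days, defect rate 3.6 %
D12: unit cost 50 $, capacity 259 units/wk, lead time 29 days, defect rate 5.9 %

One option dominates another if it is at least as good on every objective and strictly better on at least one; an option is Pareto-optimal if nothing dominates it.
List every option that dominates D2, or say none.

none

D1: worse on lead time (16 vs 7).
D3: worse on unit cost (37 vs 21).
D4: worse on unit cost (29 vs 21).
D5: worse on unit cost (55 vs 21).
D6: worse on unit cost (30 vs 21).
D7: worse on defect rate (9.3 vs 5.5).
D8: worse on unit cost (30 vs 21).
D9: worse on unit cost (30 vs 21).
D10: worse on unit cost (41 vs 21).
D11: worse on unit cost (32 vs 21).
D12: worse on unit cost (50 vs 21).
No option dominates D2.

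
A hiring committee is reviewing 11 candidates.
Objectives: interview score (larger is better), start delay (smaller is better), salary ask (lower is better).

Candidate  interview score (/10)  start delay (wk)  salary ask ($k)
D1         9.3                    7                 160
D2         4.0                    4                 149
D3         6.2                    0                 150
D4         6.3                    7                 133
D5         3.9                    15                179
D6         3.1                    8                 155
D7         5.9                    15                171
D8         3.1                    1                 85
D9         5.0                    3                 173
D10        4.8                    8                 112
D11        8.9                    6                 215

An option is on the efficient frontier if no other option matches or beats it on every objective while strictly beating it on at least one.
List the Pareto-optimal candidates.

D1: not dominated (best interview score).
D2: not dominated.
D3: not dominated (best start delay).
D4: not dominated.
D5: dominated by D1 (interview score 9.3≥3.9, start delay 7≤15, salary ask 160≤179).
D6: dominated by D2 (interview score 4.0≥3.1, start delay 4≤8, salary ask 149≤155).
D7: dominated by D1 (interview score 9.3≥5.9, start delay 7≤15, salary ask 160≤171).
D8: not dominated (best salary ask).
D9: dominated by D3 (interview score 6.2≥5.0, start delay 0≤3, salary ask 150≤173).
D10: not dominated.
D11: not dominated.

D1, D2, D3, D4, D8, D10, D11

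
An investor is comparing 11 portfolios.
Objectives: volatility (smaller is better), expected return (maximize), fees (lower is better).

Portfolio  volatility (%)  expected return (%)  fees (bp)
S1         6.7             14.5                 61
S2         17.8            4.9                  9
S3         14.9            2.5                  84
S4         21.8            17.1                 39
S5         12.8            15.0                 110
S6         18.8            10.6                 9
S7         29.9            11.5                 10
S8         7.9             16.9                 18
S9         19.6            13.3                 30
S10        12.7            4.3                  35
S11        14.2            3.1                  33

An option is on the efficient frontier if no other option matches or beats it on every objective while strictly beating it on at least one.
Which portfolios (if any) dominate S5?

S8: volatility 7.9≤12.8, expected return 16.9≥15.0, fees 18≤110 — dominates S5.
Others (S1, S2, S3, S4, S6, S7, S9, S10, S11) are each worse than S5 on at least one objective.

S8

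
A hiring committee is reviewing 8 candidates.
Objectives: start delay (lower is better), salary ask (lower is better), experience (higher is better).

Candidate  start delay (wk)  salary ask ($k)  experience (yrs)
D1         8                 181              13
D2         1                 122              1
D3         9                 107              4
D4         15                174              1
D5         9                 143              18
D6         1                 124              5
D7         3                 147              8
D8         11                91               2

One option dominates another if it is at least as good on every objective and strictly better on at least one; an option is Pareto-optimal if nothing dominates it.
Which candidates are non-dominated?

D1, D2, D3, D5, D6, D7, D8

D1: not dominated.
D2: not dominated.
D3: not dominated.
D4: dominated by D2 (start delay 1≤15, salary ask 122≤174, experience 1≥1).
D5: not dominated (best experience).
D6: not dominated.
D7: not dominated.
D8: not dominated (best salary ask).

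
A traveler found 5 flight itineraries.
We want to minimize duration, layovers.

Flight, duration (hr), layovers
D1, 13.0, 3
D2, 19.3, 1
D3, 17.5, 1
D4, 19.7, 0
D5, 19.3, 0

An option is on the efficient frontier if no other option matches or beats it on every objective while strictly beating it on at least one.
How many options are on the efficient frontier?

D1: not dominated (best duration).
D2: dominated by D3 (duration 17.5≤19.3, layovers 1≤1).
D3: not dominated.
D4: dominated by D5 (duration 19.3≤19.7, layovers 0≤0).
D5: not dominated.
Pareto-optimal: D1, D3, D5 → 3.

3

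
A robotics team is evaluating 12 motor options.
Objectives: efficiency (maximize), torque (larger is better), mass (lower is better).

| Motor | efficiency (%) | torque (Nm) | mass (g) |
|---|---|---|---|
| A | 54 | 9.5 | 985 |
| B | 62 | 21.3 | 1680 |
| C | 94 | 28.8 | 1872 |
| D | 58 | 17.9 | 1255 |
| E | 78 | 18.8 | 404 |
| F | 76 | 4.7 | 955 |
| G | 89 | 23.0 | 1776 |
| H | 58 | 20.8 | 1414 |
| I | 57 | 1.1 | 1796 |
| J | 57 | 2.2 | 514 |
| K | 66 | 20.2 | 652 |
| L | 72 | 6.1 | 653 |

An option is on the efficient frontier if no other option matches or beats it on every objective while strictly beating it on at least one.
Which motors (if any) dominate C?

A: worse on efficiency (54 vs 94).
B: worse on efficiency (62 vs 94).
D: worse on efficiency (58 vs 94).
E: worse on efficiency (78 vs 94).
F: worse on efficiency (76 vs 94).
G: worse on efficiency (89 vs 94).
H: worse on efficiency (58 vs 94).
I: worse on efficiency (57 vs 94).
J: worse on efficiency (57 vs 94).
K: worse on efficiency (66 vs 94).
L: worse on efficiency (72 vs 94).
No option dominates C.

none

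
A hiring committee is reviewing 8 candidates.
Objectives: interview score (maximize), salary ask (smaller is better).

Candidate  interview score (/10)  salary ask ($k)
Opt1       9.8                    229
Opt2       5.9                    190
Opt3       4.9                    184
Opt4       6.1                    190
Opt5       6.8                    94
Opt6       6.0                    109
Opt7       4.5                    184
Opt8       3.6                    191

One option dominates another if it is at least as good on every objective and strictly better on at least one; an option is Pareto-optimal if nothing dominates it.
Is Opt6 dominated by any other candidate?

Opt5 vs Opt6: interview score 6.8≥6.0, salary ask 94≤109 — Opt5 is at least as good on every objective and strictly better on at least one, so Opt5 dominates Opt6.

Yes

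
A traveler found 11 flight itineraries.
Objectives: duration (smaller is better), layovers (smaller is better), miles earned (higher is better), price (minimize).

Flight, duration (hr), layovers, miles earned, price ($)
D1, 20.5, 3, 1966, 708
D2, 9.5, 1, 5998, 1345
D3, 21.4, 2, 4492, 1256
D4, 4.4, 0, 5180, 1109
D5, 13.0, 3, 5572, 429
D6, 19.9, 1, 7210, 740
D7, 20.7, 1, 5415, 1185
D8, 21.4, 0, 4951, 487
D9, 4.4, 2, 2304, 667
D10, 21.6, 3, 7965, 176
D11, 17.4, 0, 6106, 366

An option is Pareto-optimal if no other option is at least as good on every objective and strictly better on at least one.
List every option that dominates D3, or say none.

D4, D6, D7, D8, D11

D4: duration 4.4≤21.4, layovers 0≤2, miles earned 5180≥4492, price 1109≤1256 — dominates D3.
D6: duration 19.9≤21.4, layovers 1≤2, miles earned 7210≥4492, price 740≤1256 — dominates D3.
D7: duration 20.7≤21.4, layovers 1≤2, miles earned 5415≥4492, price 1185≤1256 — dominates D3.
D8: duration 21.4≤21.4, layovers 0≤2, miles earned 4951≥4492, price 487≤1256 — dominates D3.
D11: duration 17.4≤21.4, layovers 0≤2, miles earned 6106≥4492, price 366≤1256 — dominates D3.
Others (D1, D2, D5, D9, D10) are each worse than D3 on at least one objective.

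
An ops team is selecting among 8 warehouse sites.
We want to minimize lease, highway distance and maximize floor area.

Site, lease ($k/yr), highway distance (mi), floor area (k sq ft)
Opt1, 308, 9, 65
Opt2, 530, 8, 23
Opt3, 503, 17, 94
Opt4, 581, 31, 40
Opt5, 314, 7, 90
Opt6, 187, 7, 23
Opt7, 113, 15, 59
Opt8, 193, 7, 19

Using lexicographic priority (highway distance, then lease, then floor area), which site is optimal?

First minimize highway distance: best is 7, kept {Opt5, Opt6, Opt8}.
Then minimize lease: best is 187, kept {Opt6}.

Opt6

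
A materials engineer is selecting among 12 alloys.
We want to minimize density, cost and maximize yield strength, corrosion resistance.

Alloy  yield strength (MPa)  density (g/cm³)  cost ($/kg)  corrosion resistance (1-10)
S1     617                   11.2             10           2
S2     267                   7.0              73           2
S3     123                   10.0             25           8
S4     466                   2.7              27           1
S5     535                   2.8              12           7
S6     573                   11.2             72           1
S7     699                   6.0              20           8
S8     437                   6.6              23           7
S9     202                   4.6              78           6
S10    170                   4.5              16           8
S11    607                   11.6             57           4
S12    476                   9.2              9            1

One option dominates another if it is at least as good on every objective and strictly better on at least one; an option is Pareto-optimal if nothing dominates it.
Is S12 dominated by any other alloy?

S1: worse on density (11.2 vs 9.2).
S2: worse on yield strength (267 vs 476).
S3: worse on yield strength (123 vs 476).
S4: worse on yield strength (466 vs 476).
S5: worse on cost (12 vs 9).
S6: worse on density (11.2 vs 9.2).
S7: worse on cost (20 vs 9).
S8: worse on yield strength (437 vs 476).
S9: worse on yield strength (202 vs 476).
S10: worse on yield strength (170 vs 476).
S11: worse on density (11.6 vs 9.2).
No option is at least as good as S12 on every objective and strictly better on one.

No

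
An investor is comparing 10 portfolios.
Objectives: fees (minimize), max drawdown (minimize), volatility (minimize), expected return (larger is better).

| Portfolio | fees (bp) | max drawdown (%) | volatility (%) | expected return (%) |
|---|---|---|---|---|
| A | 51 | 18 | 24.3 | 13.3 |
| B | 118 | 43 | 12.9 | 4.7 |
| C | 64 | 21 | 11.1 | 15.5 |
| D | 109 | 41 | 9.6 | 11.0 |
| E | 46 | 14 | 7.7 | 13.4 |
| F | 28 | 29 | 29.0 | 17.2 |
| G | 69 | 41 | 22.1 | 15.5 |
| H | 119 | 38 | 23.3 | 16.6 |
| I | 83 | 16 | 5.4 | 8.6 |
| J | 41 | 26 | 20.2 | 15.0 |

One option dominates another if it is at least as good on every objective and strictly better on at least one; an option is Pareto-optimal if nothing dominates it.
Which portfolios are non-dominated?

A: dominated by E (fees 46≤51, max drawdown 14≤18, volatility 7.7≤24.3, expected return 13.4≥13.3).
B: dominated by C (fees 64≤118, max drawdown 21≤43, volatility 11.1≤12.9, expected return 15.5≥4.7).
C: not dominated.
D: dominated by E (fees 46≤109, max drawdown 14≤41, volatility 7.7≤9.6, expected return 13.4≥11.0).
E: not dominated (best max drawdown).
F: not dominated (best fees).
G: dominated by C (fees 64≤69, max drawdown 21≤41, volatility 11.1≤22.1, expected return 15.5≥15.5).
H: not dominated.
I: not dominated (best volatility).
J: not dominated.

C, E, F, H, I, J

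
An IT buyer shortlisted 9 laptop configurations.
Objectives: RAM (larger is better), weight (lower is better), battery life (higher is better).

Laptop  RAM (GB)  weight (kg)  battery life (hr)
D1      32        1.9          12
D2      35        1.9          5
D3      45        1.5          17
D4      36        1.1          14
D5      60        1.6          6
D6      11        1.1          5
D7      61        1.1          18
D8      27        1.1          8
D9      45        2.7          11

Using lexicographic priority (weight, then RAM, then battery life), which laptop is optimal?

D7

First minimize weight: best is 1.1, kept {D4, D6, D7, D8}.
Then maximize RAM: best is 61, kept {D7}.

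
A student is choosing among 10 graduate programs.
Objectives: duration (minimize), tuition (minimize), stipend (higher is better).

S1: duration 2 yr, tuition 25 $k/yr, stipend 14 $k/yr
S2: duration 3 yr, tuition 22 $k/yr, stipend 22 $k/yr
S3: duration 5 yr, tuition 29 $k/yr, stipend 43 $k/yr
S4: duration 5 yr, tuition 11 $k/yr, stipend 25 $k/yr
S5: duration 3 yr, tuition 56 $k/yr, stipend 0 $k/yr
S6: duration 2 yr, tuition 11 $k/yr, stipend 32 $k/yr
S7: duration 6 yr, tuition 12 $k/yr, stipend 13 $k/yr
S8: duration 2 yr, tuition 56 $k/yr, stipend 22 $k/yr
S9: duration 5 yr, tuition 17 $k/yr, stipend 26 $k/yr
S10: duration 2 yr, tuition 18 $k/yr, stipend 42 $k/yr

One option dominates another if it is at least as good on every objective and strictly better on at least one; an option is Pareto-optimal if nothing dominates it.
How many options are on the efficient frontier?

S1: dominated by S6 (duration 2≤2, tuition 11≤25, stipend 32≥14).
S2: dominated by S6 (duration 2≤3, tuition 11≤22, stipend 32≥22).
S3: not dominated (best stipend).
S4: dominated by S6 (duration 2≤5, tuition 11≤11, stipend 32≥25).
S5: dominated by S1 (duration 2≤3, tuition 25≤56, stipend 14≥0).
S6: not dominated.
S7: dominated by S4 (duration 5≤6, tuition 11≤12, stipend 25≥13).
S8: dominated by S6 (duration 2≤2, tuition 11≤56, stipend 32≥22).
S9: dominated by S6 (duration 2≤5, tuition 11≤17, stipend 32≥26).
S10: not dominated.
Pareto-optimal: S3, S6, S10 → 3.

3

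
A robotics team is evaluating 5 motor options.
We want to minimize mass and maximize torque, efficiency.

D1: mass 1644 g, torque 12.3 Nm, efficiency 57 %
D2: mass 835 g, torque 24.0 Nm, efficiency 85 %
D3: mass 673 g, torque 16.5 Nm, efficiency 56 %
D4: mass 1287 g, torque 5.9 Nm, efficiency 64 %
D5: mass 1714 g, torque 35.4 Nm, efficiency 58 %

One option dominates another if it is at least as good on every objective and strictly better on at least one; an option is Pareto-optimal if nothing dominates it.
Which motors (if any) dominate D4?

D2: mass 835≤1287, torque 24.0≥5.9, efficiency 85≥64 — dominates D4.
Others (D1, D3, D5) are each worse than D4 on at least one objective.

D2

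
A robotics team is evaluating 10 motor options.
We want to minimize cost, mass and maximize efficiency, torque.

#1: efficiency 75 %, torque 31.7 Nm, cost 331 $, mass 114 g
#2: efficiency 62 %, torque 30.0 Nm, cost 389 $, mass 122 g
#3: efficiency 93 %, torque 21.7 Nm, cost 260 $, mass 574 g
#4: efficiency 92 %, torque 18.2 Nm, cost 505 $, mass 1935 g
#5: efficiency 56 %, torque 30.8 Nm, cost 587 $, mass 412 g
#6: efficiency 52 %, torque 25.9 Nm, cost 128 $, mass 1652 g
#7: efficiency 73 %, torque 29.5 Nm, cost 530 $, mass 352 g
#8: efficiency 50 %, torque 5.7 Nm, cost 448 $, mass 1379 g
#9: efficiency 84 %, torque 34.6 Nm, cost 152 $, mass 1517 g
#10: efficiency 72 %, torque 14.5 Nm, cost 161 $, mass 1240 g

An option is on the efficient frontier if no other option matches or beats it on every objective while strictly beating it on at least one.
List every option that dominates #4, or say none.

#3

#3: efficiency 93≥92, torque 21.7≥18.2, cost 260≤505, mass 574≤1935 — dominates #4.
Others (#1, #2, #5, #6, #7, #8, #9, #10) are each worse than #4 on at least one objective.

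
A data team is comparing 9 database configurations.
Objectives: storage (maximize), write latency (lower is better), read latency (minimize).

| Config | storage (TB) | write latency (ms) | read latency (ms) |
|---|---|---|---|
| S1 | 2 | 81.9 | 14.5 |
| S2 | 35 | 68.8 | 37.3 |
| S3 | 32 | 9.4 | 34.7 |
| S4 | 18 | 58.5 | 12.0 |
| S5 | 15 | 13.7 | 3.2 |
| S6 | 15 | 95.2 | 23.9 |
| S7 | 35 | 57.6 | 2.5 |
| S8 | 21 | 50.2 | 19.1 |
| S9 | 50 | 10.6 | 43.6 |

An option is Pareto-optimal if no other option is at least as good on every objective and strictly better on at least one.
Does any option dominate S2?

Yes

S7 vs S2: storage 35≥35, write latency 57.6≤68.8, read latency 2.5≤37.3 — S7 is at least as good on every objective and strictly better on at least one, so S7 dominates S2.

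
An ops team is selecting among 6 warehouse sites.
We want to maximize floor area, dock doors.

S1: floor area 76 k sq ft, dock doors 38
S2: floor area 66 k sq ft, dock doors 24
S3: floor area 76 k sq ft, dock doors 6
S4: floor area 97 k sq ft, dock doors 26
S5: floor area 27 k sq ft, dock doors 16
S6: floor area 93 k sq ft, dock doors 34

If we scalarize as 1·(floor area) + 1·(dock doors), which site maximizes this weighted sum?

S1: 1·76 + 1·38 = 114
S2: 1·66 + 1·24 = 90
S3: 1·76 + 1·6 = 82
S4: 1·97 + 1·26 = 123
S5: 1·27 + 1·16 = 43
S6: 1·93 + 1·34 = 127
Highest: S6 at 127.

S6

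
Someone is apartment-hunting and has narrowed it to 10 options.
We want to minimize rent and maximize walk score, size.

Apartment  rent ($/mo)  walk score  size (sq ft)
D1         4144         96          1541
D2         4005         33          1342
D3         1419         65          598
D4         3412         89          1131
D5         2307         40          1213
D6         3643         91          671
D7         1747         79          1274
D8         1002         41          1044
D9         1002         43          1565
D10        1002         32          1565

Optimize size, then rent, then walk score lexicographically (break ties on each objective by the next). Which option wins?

First maximize size: best is 1565, kept {D9, D10}.
Then minimize rent: best is 1002, kept {D9, D10}.
Then maximize walk score: best is 43, kept {D9}.

D9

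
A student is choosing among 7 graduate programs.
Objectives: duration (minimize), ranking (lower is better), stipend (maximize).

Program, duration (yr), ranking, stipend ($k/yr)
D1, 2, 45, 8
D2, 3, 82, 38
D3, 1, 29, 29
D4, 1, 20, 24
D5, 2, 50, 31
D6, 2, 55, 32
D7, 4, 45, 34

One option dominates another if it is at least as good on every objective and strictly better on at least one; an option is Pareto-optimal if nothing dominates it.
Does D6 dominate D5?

No

D6 vs D5: D6 is worse on ranking (55 vs 50), so it does not dominate D5.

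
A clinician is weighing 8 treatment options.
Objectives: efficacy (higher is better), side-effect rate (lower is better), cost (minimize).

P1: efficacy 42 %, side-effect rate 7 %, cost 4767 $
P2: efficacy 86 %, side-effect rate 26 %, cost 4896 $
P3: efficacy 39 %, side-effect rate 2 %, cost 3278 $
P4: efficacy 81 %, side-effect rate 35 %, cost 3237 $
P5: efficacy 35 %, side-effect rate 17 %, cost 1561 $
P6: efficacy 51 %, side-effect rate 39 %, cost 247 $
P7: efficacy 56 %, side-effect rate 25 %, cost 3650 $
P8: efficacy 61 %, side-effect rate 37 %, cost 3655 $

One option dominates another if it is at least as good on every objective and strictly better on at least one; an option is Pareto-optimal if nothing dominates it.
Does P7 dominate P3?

No

P7 vs P3: P7 is worse on side-effect rate (25 vs 2), so it does not dominate P3.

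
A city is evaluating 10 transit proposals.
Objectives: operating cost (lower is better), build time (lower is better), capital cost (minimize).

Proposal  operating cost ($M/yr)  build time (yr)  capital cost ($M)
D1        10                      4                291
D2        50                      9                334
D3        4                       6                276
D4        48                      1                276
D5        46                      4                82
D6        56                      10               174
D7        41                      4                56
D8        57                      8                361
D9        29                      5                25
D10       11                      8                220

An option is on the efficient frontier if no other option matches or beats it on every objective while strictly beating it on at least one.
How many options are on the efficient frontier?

6

D1: not dominated.
D2: dominated by D1 (operating cost 10≤50, build time 4≤9, capital cost 291≤334).
D3: not dominated (best operating cost).
D4: not dominated (best build time).
D5: dominated by D7 (operating cost 41≤46, build time 4≤4, capital cost 56≤82).
D6: dominated by D5 (operating cost 46≤56, build time 4≤10, capital cost 82≤174).
D7: not dominated.
D8: dominated by D1 (operating cost 10≤57, build time 4≤8, capital cost 291≤361).
D9: not dominated (best capital cost).
D10: not dominated.
Pareto-optimal: D1, D3, D4, D7, D9, D10 → 6.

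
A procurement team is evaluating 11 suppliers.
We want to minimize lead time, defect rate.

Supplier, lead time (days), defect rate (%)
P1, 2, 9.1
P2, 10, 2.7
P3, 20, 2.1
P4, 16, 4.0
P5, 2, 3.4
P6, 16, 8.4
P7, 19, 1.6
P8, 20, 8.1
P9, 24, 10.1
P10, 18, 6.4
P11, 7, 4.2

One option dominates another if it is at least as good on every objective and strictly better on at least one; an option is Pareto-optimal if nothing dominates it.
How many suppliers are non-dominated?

3

P1: dominated by P5 (lead time 2≤2, defect rate 3.4≤9.1).
P2: not dominated.
P3: dominated by P7 (lead time 19≤20, defect rate 1.6≤2.1).
P4: dominated by P2 (lead time 10≤16, defect rate 2.7≤4.0).
P5: not dominated.
P6: dominated by P2 (lead time 10≤16, defect rate 2.7≤8.4).
P7: not dominated (best defect rate).
P8: dominated by P2 (lead time 10≤20, defect rate 2.7≤8.1).
P9: dominated by P1 (lead time 2≤24, defect rate 9.1≤10.1).
P10: dominated by P2 (lead time 10≤18, defect rate 2.7≤6.4).
P11: dominated by P5 (lead time 2≤7, defect rate 3.4≤4.2).
Pareto-optimal: P2, P5, P7 → 3.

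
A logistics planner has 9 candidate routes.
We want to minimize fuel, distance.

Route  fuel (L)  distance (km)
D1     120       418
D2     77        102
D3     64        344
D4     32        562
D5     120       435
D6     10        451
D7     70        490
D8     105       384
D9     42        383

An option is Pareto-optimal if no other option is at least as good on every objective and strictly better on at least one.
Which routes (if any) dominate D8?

D2, D3, D9

D2: fuel 77≤105, distance 102≤384 — dominates D8.
D3: fuel 64≤105, distance 344≤384 — dominates D8.
D9: fuel 42≤105, distance 383≤384 — dominates D8.
Others (D1, D4, D5, D6, D7) are each worse than D8 on at least one objective.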